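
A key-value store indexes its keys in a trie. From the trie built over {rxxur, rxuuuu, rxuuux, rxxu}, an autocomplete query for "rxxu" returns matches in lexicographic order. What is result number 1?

rxxu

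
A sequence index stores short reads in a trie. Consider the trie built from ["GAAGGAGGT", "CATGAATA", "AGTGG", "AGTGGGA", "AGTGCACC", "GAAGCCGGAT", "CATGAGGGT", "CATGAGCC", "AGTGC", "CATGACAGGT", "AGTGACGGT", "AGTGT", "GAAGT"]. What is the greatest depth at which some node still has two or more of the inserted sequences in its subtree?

Equivalently: take the maximum, over all pairs, of their longest common prefix length.
"CATGAGCC" and "CATGAGGGT" agree on "CATGAG" (6 characters) before diverging; nothing deeper is shared.
Longest shared-prefix length: 6

6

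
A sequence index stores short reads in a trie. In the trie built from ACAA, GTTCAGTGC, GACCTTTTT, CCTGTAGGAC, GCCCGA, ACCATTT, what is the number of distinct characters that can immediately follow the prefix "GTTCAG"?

1

Walk "GTTCAG" from the root, arriving at one node.
Distinct next characters after "GTTCAG": T.
That node has 1 child edge.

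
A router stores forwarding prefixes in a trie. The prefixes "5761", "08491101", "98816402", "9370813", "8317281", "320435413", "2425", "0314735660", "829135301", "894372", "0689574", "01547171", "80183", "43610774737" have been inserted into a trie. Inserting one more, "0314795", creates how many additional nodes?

2

The longest prefix of "0314795" already in the trie is "03147" (length 5).
So 7 − 5 = 2 new nodes.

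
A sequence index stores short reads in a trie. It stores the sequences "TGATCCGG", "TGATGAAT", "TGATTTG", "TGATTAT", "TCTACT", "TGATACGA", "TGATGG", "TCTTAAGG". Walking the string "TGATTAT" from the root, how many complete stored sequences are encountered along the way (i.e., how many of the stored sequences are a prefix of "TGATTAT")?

1

Traverse "TGATTAT" character by character; count nodes along the way that are marked as word ends.
Prefixes of the query that are stored words: "TGATTAT"
Count: 1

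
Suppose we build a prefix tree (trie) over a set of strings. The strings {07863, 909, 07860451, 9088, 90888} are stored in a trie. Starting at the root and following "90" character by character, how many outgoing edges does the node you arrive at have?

2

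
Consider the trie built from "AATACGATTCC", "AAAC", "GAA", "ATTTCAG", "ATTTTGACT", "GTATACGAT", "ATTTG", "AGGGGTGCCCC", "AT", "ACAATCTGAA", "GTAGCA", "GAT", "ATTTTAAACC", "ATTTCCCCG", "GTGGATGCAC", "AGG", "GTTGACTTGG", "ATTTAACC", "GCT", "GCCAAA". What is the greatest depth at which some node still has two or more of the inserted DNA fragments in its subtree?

5

Look for the deepest trie node that still has at least two words in its subtree.
"ATTTCAG" and "ATTTCCCCG" agree on "ATTTC" (5 characters) before diverging; nothing deeper is shared.
Longest shared-prefix length: 5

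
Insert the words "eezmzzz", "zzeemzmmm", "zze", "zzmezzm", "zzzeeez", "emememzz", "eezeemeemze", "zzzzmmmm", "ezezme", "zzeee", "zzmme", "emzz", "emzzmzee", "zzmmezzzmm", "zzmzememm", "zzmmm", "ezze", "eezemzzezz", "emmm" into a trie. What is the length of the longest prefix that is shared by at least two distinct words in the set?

Look for the deepest trie node that still has at least two words in its subtree.
"zzmme" and "zzmmezzzmm" agree on "zzmme" (5 characters) before diverging; nothing deeper is shared.
Longest shared-prefix length: 5

5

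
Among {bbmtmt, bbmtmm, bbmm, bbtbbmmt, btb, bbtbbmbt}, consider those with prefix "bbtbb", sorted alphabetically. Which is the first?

Words with prefix "bbtbb", in lexicographic order: "bbtbbmbt", "bbtbbmmt"
The 1st is bbtbbmbt.

bbtbbmbt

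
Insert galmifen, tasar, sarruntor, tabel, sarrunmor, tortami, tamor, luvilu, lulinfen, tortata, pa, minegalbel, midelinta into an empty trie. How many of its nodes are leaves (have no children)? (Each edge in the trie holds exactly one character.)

13

A leaf is a node with no children — equivalently, the end of a word that is not a proper prefix of any other stored word.
Those words: "galmifen", "lulinfen", "luvilu", "midelinta", "minegalbel", "pa", "sarrunmor", "sarruntor", "tabel", "tamor", "tasar", "tortami", "tortata"
Leaf count: 13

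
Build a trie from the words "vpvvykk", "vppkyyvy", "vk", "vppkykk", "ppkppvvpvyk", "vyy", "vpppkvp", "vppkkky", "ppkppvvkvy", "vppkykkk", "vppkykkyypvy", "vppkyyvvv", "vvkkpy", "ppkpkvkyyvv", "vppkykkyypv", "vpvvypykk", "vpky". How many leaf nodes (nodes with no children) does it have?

A leaf is a node with no children — equivalently, the end of a word that is not a proper prefix of any other stored word.
Those words: "ppkpkvkyyvv", "ppkppvvkvy", "ppkppvvpvyk", "vk", "vpky", "vppkkky", "vppkykkk", "vppkykkyypvy", "vppkyyvvv", "vppkyyvy", "vpppkvp", "vpvvykk", "vpvvypykk", "vvkkpy", "vyy"
Leaf count: 15

15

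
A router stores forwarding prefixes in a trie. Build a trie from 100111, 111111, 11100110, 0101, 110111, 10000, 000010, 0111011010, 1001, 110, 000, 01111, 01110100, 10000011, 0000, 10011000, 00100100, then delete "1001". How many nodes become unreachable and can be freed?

0

Walk "1001" from the leaf back toward the root, removing each node that no remaining word uses.
Every node on "1001" is still needed (e.g. by "100111"), so nothing is freed.
Nodes removed: 0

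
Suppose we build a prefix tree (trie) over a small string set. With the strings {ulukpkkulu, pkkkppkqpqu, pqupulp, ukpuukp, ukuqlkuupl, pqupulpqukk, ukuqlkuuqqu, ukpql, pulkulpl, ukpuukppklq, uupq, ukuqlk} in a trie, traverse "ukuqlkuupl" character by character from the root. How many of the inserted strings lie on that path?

Check each prefix of "ukuqlkuupl" against the stored set — each match is an end-marker on the path.
Prefixes of the query that are stored words: "ukuqlk", "ukuqlkuupl"
Count: 2

2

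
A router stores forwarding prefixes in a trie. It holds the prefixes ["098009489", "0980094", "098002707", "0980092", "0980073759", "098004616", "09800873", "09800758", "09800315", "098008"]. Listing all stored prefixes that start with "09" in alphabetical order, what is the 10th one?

098009489

Words with prefix "09", in lexicographic order: "098002707", "09800315", "098004616", "0980073759", "09800758", "098008", "09800873", "0980092", "0980094", "098009489"
The 10th is 098009489.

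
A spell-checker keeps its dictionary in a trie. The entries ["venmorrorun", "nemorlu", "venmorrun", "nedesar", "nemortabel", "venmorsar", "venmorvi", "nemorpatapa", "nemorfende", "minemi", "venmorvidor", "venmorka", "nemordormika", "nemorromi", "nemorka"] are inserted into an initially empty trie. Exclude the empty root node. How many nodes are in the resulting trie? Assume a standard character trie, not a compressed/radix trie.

70

Count nodes per top-level branch (shared prefixes stored once):
  'm'-branch (minemi): 6 nodes
  'n'-branch (nedesar, nemordormika, nemorfende, nemorka, nemorlu, nemorpatapa, nemorromi, nemortabel): 41 nodes
  'v'-branch (venmorka, venmorrorun, venmorrun, venmorsar, venmorvi, venmorvidor): 23 nodes
Sum: 70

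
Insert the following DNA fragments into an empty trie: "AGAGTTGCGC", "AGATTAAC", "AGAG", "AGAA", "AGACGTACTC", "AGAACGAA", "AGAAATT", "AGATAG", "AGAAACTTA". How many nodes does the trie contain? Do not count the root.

36

Insert word by word; a character creates a node only if that edge doesn't already exist:
  "AGAGTTGCGC" → 10 new (A, G, A, G, T, T, G, C, G, C)
  "AGATTAAC" → prefix "AGA" already present; 5 new (T, T, A, A, C)
  "AGAG" → prefix "AGAG" already present; 0 new (none)
  "AGAA" → prefix "AGA" already present; 1 new (A)
  "AGACGTACTC" → prefix "AGA" already present; 7 new (C, G, T, A, C, T, C)
  "AGAACGAA" → prefix "AGAA" already present; 4 new (C, G, A, A)
  "AGAAATT" → prefix "AGAA" already present; 3 new (A, T, T)
  "AGATAG" → prefix "AGAT" already present; 2 new (A, G)
  "AGAAACTTA" → prefix "AGAAA" already present; 4 new (C, T, T, A)
Total nodes = 10 + 5 + 0 + 1 + 7 + 4 + 3 + 2 + 4 = 36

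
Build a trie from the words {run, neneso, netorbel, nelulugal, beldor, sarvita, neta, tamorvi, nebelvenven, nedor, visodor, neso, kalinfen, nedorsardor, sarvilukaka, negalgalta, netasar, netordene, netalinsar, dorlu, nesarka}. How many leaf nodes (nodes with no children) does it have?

A leaf is a node with no children — equivalently, the end of a word that is not a proper prefix of any other stored word.
Those words: "beldor", "dorlu", "kalinfen", "nebelvenven", "nedorsardor", "negalgalta", "nelulugal", "neneso", "nesarka", "neso", "netalinsar", "netasar", "netorbel", "netordene", "run", "sarvilukaka", "sarvita", "tamorvi", "visodor"
Leaf count: 19

19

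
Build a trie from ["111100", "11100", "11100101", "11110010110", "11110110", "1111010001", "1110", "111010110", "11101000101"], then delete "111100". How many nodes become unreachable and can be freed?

0

A node on "111100"'s path can go only if nothing else ends at it or branches off below it.
Every node on "111100" is still needed (e.g. by "11110010110"), so nothing is freed.
Nodes removed: 0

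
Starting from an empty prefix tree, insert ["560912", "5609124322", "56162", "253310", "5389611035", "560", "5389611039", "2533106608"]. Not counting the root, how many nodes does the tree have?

33

Trace insertions, counting only characters that open a new branch:
  "560912" → 6 new (5, 6, 0, 9, 1, 2)
  "5609124322" → prefix "560912" already present; 4 new (4, 3, 2, 2)
  "56162" → prefix "56" already present; 3 new (1, 6, 2)
  "253310" → 6 new (2, 5, 3, 3, 1, 0)
  "5389611035" → prefix "5" already present; 9 new (3, 8, 9, 6, 1, 1, 0, 3, 5)
  "560" → prefix "560" already present; 0 new (none)
  "5389611039" → prefix "538961103" already present; 1 new (9)
  "2533106608" → prefix "253310" already present; 4 new (6, 6, 0, 8)
Total nodes = 6 + 4 + 3 + 6 + 9 + 0 + 1 + 4 = 33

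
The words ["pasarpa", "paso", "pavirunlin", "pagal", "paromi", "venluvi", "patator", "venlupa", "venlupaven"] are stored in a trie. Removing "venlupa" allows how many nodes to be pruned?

After clearing the end-marker at "venlupa", prune upward until reaching a node still needed by another word.
Every node on "venlupa" is still needed (e.g. by "venlupaven"), so nothing is freed.
Nodes removed: 0

0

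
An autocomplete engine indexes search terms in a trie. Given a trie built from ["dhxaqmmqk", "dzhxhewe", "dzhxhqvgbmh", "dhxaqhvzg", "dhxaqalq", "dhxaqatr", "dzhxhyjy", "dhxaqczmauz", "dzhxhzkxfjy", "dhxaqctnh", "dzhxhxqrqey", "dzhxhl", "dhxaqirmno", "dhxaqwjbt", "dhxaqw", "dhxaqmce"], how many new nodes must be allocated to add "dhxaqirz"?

The longest prefix of "dhxaqirz" already in the trie is "dhxaqir" (length 7).
So 8 − 7 = 1 new nodes.

1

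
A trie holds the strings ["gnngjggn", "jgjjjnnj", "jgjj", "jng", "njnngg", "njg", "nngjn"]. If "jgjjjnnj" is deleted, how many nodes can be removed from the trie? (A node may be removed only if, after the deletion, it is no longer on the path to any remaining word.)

4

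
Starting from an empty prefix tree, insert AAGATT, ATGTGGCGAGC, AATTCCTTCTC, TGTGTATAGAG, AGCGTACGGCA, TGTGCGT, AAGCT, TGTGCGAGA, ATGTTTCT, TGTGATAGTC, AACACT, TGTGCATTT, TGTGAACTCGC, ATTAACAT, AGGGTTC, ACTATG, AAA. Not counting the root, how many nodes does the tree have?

Insert word by word; a character creates a node only if that edge doesn't already exist:
  "AAGATT" → 6 new (A, A, G, A, T, T)
  "ATGTGGCGAGC" → prefix "A" already present; 10 new (T, G, T, G, G, C, G, A, G, C)
  "AATTCCTTCTC" → prefix "AA" already present; 9 new (T, T, C, C, T, T, C, T, C)
  "TGTGTATAGAG" → 11 new (T, G, T, G, T, A, T, A, G, A, G)
  "AGCGTACGGCA" → prefix "A" already present; 10 new (G, C, G, T, A, C, G, G, C, A)
  "TGTGCGT" → prefix "TGTG" already present; 3 new (C, G, T)
  "AAGCT" → prefix "AAG" already present; 2 new (C, T)
  "TGTGCGAGA" → prefix "TGTGCG" already present; 3 new (A, G, A)
  "ATGTTTCT" → prefix "ATGT" already present; 4 new (T, T, C, T)
  "TGTGATAGTC" → prefix "TGTG" already present; 6 new (A, T, A, G, T, C)
  "AACACT" → prefix "AA" already present; 4 new (C, A, C, T)
  "TGTGCATTT" → prefix "TGTGC" already present; 4 new (A, T, T, T)
  "TGTGAACTCGC" → prefix "TGTGA" already present; 6 new (A, C, T, C, G, C)
  "ATTAACAT" → prefix "AT" already present; 6 new (T, A, A, C, A, T)
  "AGGGTTC" → prefix "AG" already present; 5 new (G, G, T, T, C)
  "ACTATG" → prefix "A" already present; 5 new (C, T, A, T, G)
  "AAA" → prefix "AA" already present; 1 new (A)
Total nodes = 6 + 10 + 9 + 11 + 10 + 3 + 2 + 3 + 4 + 6 + 4 + 4 + 6 + 6 + 5 + 5 + 1 = 95

95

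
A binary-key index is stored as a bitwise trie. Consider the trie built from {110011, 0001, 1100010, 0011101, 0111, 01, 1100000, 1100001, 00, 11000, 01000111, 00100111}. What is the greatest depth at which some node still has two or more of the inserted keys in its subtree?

6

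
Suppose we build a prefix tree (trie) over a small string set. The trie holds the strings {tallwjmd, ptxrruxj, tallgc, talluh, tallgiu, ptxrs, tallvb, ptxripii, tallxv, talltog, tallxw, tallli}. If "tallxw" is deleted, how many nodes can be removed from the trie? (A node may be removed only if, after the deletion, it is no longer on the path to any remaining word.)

After clearing the end-marker at "tallxw", prune upward until reaching a node still needed by another word.
The suffix "w" (1 node) is used only by "tallxw"; the node for "tallx" still has the child "v", so pruning stops there.
Nodes removed: 1

1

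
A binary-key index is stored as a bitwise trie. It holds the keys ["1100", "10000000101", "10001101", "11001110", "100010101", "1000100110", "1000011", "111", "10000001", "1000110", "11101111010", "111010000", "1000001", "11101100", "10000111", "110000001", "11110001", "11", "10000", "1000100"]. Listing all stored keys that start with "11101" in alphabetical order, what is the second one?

11101100

Filter for "11101…" and sort: "111010000", "11101100", "11101111010"
The 2nd is 11101100.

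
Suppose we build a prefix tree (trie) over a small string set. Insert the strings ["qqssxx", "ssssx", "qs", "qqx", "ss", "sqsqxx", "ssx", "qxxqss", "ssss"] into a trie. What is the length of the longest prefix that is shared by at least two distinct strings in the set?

4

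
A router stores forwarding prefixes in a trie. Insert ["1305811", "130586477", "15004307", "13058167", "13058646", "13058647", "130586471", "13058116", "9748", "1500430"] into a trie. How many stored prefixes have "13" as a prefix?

7

Walk to "13"; the words in its subtree are exactly those with that prefix.
Matches: "1305811", "13058116", "13058167", "13058646", "13058647", "130586471", "130586477"
Count: 7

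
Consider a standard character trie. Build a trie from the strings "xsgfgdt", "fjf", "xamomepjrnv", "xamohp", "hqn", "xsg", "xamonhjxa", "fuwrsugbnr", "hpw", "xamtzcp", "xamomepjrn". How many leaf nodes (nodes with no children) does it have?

Leaves are exactly the stored words that no other stored word extends.
Those words: "fjf", "fuwrsugbnr", "hpw", "hqn", "xamohp", "xamomepjrnv", "xamonhjxa", "xamtzcp", "xsgfgdt"
Leaf count: 9

9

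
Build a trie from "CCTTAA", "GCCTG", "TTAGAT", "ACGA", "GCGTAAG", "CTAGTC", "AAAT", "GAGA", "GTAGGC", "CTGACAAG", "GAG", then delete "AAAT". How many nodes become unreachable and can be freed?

3

Walk "AAAT" from the leaf back toward the root, removing each node that no remaining word uses.
The suffix "AAT" (3 nodes) is used only by "AAAT"; the node for "A" still has the child "C", so pruning stops there.
Nodes removed: 3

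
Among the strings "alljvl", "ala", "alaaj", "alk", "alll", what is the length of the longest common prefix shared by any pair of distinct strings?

3

Look for the deepest trie node that still has at least two words in its subtree.
e.g. "ala" and "alaaj" share the prefix "ala" of length 3; no pair shares a longer one.
Longest shared-prefix length: 3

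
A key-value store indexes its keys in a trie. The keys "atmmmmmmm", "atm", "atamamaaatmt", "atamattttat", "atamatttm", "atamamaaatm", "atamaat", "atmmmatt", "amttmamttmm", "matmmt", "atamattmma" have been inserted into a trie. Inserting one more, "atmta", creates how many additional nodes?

"atm" is already a path in the trie; the remaining "ta" must be added.
Each of the 2 remaining characters creates one node.

2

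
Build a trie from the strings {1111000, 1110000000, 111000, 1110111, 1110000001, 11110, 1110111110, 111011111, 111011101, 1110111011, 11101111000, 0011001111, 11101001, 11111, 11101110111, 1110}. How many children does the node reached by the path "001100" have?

Walk "001100" from the root, arriving at one node.
Characters that immediately follow "001100" among the stored strings: {1}.
That node has 1 child edge.

1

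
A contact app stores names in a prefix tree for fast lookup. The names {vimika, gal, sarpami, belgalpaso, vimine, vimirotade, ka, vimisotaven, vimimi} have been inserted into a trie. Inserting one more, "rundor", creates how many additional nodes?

6

"rundor" shares no prefix with any stored word, so all 6 characters open new nodes.
6 − 0 = 6 new nodes.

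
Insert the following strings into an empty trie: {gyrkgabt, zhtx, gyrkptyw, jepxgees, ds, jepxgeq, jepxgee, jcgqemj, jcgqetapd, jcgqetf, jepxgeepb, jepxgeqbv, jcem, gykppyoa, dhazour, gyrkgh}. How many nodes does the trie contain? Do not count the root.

Count nodes per top-level branch (shared prefixes stored once):
  'd'-branch (dhazour, ds): 8 nodes
  'g'-branch (gykppyoa, gyrkgabt, gyrkgh, gyrkptyw): 19 nodes
  'j'-branch (jcem, jcgqemj, jcgqetapd, jcgqetf, jepxgee, jepxgeepb, jepxgees, jepxgeq, jepxgeqbv): 26 nodes
  'z'-branch (zhtx): 4 nodes
Sum: 57

57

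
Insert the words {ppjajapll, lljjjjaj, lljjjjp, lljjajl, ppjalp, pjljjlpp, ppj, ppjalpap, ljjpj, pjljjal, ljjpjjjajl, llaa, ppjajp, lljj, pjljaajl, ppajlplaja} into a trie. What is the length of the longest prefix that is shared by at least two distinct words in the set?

6

Look for the deepest trie node that still has at least two words in its subtree.
e.g. "lljjjjaj" and "lljjjjp" share the prefix "lljjjj" of length 6; no pair shares a longer one.
Longest shared-prefix length: 6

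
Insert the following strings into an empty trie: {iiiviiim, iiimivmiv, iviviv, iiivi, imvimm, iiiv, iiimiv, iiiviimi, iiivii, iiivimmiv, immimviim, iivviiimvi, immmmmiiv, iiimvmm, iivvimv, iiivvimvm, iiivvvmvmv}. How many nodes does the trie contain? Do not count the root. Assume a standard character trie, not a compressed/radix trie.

66

For each word, the new-node count is its length minus the longest prefix already in the trie:
  "iiiviiim" → 8 new (i, i, i, v, i, i, i, m)
  "iiimivmiv" → prefix "iii" already present; 6 new (m, i, v, m, i, v)
  "iviviv" → prefix "i" already present; 5 new (v, i, v, i, v)
  "iiivi" → prefix "iiivi" already present; 0 new (none)
  "imvimm" → prefix "i" already present; 5 new (m, v, i, m, m)
  "iiiv" → prefix "iiiv" already present; 0 new (none)
  "iiimiv" → prefix "iiimiv" already present; 0 new (none)
  "iiiviimi" → prefix "iiivii" already present; 2 new (m, i)
  "iiivii" → prefix "iiivii" already present; 0 new (none)
  "iiivimmiv" → prefix "iiivi" already present; 4 new (m, m, i, v)
  "immimviim" → prefix "im" already present; 7 new (m, i, m, v, i, i, m)
  "iivviiimvi" → prefix "ii" already present; 8 new (v, v, i, i, i, m, v, i)
  "immmmmiiv" → prefix "imm" already present; 6 new (m, m, m, i, i, v)
  "iiimvmm" → prefix "iiim" already present; 3 new (v, m, m)
  "iivvimv" → prefix "iivvi" already present; 2 new (m, v)
  "iiivvimvm" → prefix "iiiv" already present; 5 new (v, i, m, v, m)
  "iiivvvmvmv" → prefix "iiivv" already present; 5 new (v, m, v, m, v)
Total nodes = 8 + 6 + 5 + 0 + 5 + 0 + 0 + 2 + 0 + 4 + 7 + 8 + 6 + 3 + 2 + 5 + 5 = 66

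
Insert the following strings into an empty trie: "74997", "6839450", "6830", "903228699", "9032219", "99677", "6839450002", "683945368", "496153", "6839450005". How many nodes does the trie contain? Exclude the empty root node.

41

Count nodes per top-level branch (shared prefixes stored once):
  '4'-branch (496153): 6 nodes
  '6'-branch (6830, 6839450, 6839450002, 6839450005, 683945368): 15 nodes
  '7'-branch (74997): 5 nodes
  '9'-branch (9032219, 903228699, 99677): 15 nodes
Sum: 41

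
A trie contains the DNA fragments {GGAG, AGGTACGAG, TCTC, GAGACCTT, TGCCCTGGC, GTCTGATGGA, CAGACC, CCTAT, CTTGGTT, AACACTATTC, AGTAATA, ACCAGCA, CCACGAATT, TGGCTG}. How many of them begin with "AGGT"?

1

Walk to "AGGT"; the words in its subtree are exactly those with that prefix.
Words under "AGGT": AGGTACGAG
Count: 1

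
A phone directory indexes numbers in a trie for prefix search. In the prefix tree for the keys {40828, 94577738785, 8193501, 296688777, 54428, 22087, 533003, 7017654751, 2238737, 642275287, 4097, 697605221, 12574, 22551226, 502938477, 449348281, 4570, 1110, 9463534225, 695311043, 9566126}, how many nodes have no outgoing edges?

A leaf is a node with no children — equivalently, the end of a word that is not a proper prefix of any other stored word.
Those words: "1110", "12574", "22087", "2238737", "22551226", "296688777", "40828", "4097", "449348281", "4570", "502938477", "533003", "54428", "642275287", "695311043", "697605221", "7017654751", "8193501", "94577738785", "9463534225", "9566126"
Leaf count: 21

21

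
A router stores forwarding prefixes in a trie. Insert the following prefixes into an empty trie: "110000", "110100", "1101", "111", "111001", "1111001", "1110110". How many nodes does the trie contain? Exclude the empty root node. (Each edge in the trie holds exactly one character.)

20

Count nodes per top-level branch (shared prefixes stored once):
  '1'-branch (110000, 1101, 110100, 111, 111001, 1110110, 1111001): 20 nodes
Sum: 20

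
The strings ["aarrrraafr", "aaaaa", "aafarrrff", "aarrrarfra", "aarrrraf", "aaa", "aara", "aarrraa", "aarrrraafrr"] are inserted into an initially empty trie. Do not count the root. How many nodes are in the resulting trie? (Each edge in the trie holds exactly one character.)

29

Count nodes per top-level branch (shared prefixes stored once):
  'a'-branch (aaa, aaaaa, aafarrrff, aara, aarrraa, aarrrarfra, aarrrraafr, aarrrraafrr, aarrrraf): 29 nodes
Sum: 29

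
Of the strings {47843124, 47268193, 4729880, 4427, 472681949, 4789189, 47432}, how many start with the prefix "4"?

Filter for entries beginning with "4":
Words under "4": 4427, 47268193, 472681949, 4729880, 47432, 47843124, 4789189
Count: 7

7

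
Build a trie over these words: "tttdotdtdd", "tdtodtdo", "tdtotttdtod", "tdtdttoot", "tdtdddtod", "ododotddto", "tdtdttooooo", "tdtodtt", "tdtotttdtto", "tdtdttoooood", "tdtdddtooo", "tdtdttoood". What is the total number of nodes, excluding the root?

Trace insertions, counting only characters that open a new branch:
  "tttdotdtdd" → 10 new (t, t, t, d, o, t, d, t, d, d)
  "tdtodtdo" → prefix "t" already present; 7 new (d, t, o, d, t, d, o)
  "tdtotttdtod" → prefix "tdto" already present; 7 new (t, t, t, d, t, o, d)
  "tdtdttoot" → prefix "tdt" already present; 6 new (d, t, t, o, o, t)
  "tdtdddtod" → prefix "tdtd" already present; 5 new (d, d, t, o, d)
  "ododotddto" → 10 new (o, d, o, d, o, t, d, d, t, o)
  "tdtdttooooo" → prefix "tdtdttoo" already present; 3 new (o, o, o)
  "tdtodtt" → prefix "tdtodt" already present; 1 new (t)
  "tdtotttdtto" → prefix "tdtotttdt" already present; 2 new (t, o)
  "tdtdttoooood" → prefix "tdtdttooooo" already present; 1 new (d)
  "tdtdddtooo" → prefix "tdtdddto" already present; 2 new (o, o)
  "tdtdttoood" → prefix "tdtdttooo" already present; 1 new (d)
Total nodes = 10 + 7 + 7 + 6 + 5 + 10 + 3 + 1 + 2 + 1 + 2 + 1 = 55

55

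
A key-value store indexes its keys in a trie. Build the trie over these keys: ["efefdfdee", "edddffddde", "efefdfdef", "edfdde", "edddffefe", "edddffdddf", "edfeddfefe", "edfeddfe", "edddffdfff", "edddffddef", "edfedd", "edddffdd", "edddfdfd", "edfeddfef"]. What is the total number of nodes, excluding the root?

Count nodes per top-level branch (shared prefixes stored once):
  'e'-branch (edddfdfd, edddffdd, edddffddde, edddffdddf, edddffddef, edddffdfff, edddffefe, edfdde, edfedd, edfeddfe, edfeddfef, edfeddfefe, efefdfdee, efefdfdef): 42 nodes
Sum: 42

42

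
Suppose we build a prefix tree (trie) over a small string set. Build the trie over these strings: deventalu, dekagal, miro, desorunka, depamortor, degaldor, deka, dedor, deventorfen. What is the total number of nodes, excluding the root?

47

Count nodes per top-level branch (shared prefixes stored once):
  'd'-branch (dedor, degaldor, deka, dekagal, depamortor, desorunka, deventalu, deventorfen): 43 nodes
  'm'-branch (miro): 4 nodes
Sum: 47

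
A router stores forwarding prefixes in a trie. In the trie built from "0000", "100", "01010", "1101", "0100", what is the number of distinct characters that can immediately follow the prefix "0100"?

0

Walk "0100" from the root, arriving at one node.
No stored string extends past "0100".
That node has 0 child edges.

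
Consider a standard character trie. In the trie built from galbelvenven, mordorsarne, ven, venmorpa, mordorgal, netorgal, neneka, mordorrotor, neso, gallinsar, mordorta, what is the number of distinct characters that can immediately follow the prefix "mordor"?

Walk "mordor" from the root, arriving at one node.
Distinct next characters after "mordor": g, r, s, t.
That node has 4 child edges.

4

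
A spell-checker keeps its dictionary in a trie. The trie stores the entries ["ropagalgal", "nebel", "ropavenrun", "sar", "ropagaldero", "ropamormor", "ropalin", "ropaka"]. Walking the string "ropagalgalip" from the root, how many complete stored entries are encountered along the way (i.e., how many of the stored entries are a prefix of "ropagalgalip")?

1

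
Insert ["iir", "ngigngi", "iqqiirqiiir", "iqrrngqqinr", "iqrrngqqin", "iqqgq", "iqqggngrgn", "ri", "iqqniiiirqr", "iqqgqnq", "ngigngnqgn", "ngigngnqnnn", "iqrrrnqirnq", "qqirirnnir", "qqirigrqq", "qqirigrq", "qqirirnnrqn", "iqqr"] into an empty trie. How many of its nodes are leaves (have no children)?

15

A leaf is a node with no children — equivalently, the end of a word that is not a proper prefix of any other stored word.
Those words: "iir", "iqqggngrgn", "iqqgqnq", "iqqiirqiiir", "iqqniiiirqr", "iqqr", "iqrrngqqinr", "iqrrrnqirnq", "ngigngi", "ngigngnqgn", "ngigngnqnnn", "qqirigrqq", "qqirirnnir", "qqirirnnrqn", "ri"
Leaf count: 15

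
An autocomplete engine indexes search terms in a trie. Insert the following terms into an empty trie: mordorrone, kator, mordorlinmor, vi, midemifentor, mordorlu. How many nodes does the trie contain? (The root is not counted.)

35

Insert word by word; a character creates a node only if that edge doesn't already exist:
  "mordorrone" → 10 new (m, o, r, d, o, r, r, o, n, e)
  "kator" → 5 new (k, a, t, o, r)
  "mordorlinmor" → prefix "mordor" already present; 6 new (l, i, n, m, o, r)
  "vi" → 2 new (v, i)
  "midemifentor" → prefix "m" already present; 11 new (i, d, e, m, i, f, e, n, t, o, r)
  "mordorlu" → prefix "mordorl" already present; 1 new (u)
Total nodes = 10 + 5 + 6 + 2 + 11 + 1 = 35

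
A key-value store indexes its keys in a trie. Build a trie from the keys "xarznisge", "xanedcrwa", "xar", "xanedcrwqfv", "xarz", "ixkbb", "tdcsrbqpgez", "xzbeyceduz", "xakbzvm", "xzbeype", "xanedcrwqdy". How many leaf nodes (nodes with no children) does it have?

9

Leaves are exactly the stored words that no other stored word extends.
Those words: "ixkbb", "tdcsrbqpgez", "xakbzvm", "xanedcrwa", "xanedcrwqdy", "xanedcrwqfv", "xarznisge", "xzbeyceduz", "xzbeype"
Leaf count: 9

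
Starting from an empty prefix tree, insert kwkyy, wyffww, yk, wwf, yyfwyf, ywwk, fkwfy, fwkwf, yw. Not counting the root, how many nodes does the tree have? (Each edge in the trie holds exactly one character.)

Trace insertions, counting only characters that open a new branch:
  "kwkyy" → 5 new (k, w, k, y, y)
  "wyffww" → 6 new (w, y, f, f, w, w)
  "yk" → 2 new (y, k)
  "wwf" → prefix "w" already present; 2 new (w, f)
  "yyfwyf" → prefix "y" already present; 5 new (y, f, w, y, f)
  "ywwk" → prefix "y" already present; 3 new (w, w, k)
  "fkwfy" → 5 new (f, k, w, f, y)
  "fwkwf" → prefix "f" already present; 4 new (w, k, w, f)
  "yw" → prefix "yw" already present; 0 new (none)
Total nodes = 5 + 6 + 2 + 2 + 5 + 3 + 5 + 4 + 0 = 32

32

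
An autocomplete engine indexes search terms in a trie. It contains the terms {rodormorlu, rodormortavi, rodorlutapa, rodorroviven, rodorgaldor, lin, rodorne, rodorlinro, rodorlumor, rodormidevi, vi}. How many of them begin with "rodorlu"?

2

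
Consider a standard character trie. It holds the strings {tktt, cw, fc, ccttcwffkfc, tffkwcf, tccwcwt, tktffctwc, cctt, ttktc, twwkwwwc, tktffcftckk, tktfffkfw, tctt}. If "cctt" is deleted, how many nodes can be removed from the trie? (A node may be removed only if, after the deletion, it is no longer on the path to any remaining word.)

Walk "cctt" from the leaf back toward the root, removing each node that no remaining word uses.
Every node on "cctt" is still needed (e.g. by "ccttcwffkfc"), so nothing is freed.
Nodes removed: 0

0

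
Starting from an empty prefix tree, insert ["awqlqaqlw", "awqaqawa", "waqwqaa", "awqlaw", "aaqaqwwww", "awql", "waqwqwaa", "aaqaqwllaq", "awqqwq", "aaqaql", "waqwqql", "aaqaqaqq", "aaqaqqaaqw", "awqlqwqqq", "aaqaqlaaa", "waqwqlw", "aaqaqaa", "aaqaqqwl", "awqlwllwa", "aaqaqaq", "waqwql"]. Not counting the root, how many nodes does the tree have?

Count nodes per top-level branch (shared prefixes stored once):
  'a'-branch (aaqaqaa, aaqaqaq, aaqaqaqq, aaqaql, aaqaqlaaa, aaqaqqaaqw, aaqaqqwl, aaqaqwllaq, aaqaqwwww, awqaqawa, awql, awqlaw, awqlqaqlw, awqlqwqqq, awqlwllwa, awqqwq): 55 nodes
  'w'-branch (waqwqaa, waqwql, waqwqlw, waqwqql, waqwqwaa): 14 nodes
Sum: 69

69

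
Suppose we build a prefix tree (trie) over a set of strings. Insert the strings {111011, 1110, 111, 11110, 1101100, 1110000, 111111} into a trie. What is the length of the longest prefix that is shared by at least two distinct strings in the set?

The deepest shared node is where two words last agree before diverging.
"1110" and "1110000" agree on "1110" (4 characters) before diverging; nothing deeper is shared.
Longest shared-prefix length: 4

4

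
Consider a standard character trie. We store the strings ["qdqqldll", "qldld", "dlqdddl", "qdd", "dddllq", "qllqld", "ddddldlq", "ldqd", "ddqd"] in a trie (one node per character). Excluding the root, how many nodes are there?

Trie structure (* marks end of a word):
(root)
├─ d
│  ├─ d
│  │  ├─ d
│  │  │  ├─ d
│  │  │  │  └─ l
│  │  │  │     └─ d
│  │  │  │        └─ l
│  │  │  │           └─ q *
│  │  │  └─ l
│  │  │     └─ l
│  │  │        └─ q *
│  │  └─ q
│  │     └─ d *
│  └─ l
│     └─ q
│        └─ d
│           └─ d
│              └─ d
│                 └─ l *
├─ l
│  └─ d
│     └─ q
│        └─ d *
└─ q
   ├─ d
   │  ├─ d *
   │  └─ q
   │     └─ q
   │        └─ l
   │           └─ d
   │              └─ l
   │                 └─ l *
   └─ l
      ├─ d
      │  └─ l
      │     └─ d *
      └─ l
         └─ q
            └─ l
               └─ d *
Counting every labelled node above: 40.

40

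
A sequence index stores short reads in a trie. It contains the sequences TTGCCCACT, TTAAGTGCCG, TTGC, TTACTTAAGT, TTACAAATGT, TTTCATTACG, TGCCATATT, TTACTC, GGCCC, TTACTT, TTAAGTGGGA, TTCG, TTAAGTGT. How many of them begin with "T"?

Traverse to the node for "T", then collect every word in that subtree.
Matches: "TGCCATATT", "TTAAGTGCCG", "TTAAGTGGGA", "TTAAGTGT", "TTACAAATGT", "TTACTC", "TTACTT", "TTACTTAAGT", "TTCG", "TTGC", "TTGCCCACT", "TTTCATTACG"
Count: 12

12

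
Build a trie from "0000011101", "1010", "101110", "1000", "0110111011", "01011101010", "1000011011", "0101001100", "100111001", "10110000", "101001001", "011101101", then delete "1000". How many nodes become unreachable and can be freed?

0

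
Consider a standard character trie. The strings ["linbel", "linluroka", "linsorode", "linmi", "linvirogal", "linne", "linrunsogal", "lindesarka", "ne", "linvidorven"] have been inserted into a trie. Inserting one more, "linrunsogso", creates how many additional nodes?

"linrunsog" is already a path in the trie; the remaining "so" must be added.
New nodes needed: |"linrunsogso"| − 9 = 11 − 9 = 2.

2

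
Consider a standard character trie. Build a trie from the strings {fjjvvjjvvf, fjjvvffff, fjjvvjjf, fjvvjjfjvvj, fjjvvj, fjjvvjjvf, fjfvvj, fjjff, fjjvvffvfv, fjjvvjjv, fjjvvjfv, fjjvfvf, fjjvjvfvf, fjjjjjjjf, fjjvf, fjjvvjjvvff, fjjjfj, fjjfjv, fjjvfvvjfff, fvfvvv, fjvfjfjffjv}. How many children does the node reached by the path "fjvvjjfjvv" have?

1

Walk "fjvvjjfjvv" from the root, arriving at one node.
Distinct next characters after "fjvvjjfjvv": j.
That node has 1 child edge.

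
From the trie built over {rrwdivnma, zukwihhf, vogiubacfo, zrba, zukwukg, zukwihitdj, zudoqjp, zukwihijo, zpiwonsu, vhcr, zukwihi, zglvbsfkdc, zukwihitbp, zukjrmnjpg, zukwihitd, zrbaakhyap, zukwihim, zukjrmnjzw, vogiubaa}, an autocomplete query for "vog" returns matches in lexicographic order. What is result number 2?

vogiubacfo

Filter for "vog…" and sort: "vogiubaa", "vogiubacfo"
The 2nd is vogiubacfo.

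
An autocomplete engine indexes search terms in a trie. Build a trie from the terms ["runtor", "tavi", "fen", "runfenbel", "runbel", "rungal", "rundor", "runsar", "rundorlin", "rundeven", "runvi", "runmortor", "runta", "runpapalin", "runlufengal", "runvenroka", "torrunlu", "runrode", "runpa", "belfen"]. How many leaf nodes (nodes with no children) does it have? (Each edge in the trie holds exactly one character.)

18

A leaf is a node with no children — equivalently, the end of a word that is not a proper prefix of any other stored word.
Those words: "belfen", "fen", "runbel", "rundeven", "rundorlin", "runfenbel", "rungal", "runlufengal", "runmortor", "runpapalin", "runrode", "runsar", "runta", "runtor", "runvenroka", "runvi", "tavi", "torrunlu"
Leaf count: 18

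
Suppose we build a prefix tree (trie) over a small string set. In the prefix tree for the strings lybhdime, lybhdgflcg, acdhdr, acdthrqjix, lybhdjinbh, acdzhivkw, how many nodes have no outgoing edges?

Leaves are exactly the stored words that no other stored word extends.
Those words: "acdhdr", "acdthrqjix", "acdzhivkw", "lybhdgflcg", "lybhdime", "lybhdjinbh"
Leaf count: 6

6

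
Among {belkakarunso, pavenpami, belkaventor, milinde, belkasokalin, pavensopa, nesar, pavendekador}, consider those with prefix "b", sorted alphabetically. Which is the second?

belkasokalin

Filter for "b…" and sort: "belkakarunso", "belkasokalin", "belkaventor"
Position 2: belkasokalin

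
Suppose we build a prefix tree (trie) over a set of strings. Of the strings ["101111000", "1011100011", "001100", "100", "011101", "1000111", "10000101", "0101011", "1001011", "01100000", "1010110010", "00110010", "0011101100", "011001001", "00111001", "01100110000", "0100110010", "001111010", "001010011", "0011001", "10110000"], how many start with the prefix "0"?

Filter for entries beginning with "0":
Words under "0": 001010011, 001100, 0011001, 00110010, 00111001, 0011101100, 001111010, 0100110010, 0101011, 01100000, 011001001, 01100110000, 011101
Count: 13

13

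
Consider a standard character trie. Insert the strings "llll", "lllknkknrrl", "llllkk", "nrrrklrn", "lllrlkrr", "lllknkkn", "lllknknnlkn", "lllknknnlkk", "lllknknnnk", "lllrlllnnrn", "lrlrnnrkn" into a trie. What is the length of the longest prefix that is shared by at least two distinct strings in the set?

Equivalently: take the maximum, over all pairs, of their longest common prefix length.
e.g. "lllknknnlkk" and "lllknknnlkn" share the prefix "lllknknnlk" of length 10; no pair shares a longer one.
Longest shared-prefix length: 10

10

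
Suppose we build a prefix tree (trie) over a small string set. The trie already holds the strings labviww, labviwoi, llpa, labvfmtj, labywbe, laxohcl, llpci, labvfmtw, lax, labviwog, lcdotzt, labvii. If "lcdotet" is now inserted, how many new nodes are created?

Walking "lcdotet" from the root, the first 5 characters ("lcdot") follow existing edges; "e" is the first miss.
So 7 − 5 = 2 new nodes.

2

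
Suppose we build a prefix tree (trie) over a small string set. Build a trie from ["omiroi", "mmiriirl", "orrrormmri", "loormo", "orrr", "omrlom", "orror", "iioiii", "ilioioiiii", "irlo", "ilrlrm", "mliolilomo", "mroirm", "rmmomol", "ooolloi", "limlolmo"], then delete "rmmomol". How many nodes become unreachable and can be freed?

7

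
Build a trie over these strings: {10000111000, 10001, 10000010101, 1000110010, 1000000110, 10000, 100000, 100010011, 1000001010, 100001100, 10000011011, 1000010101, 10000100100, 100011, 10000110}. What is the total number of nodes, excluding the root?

45

For each word, the new-node count is its length minus the longest prefix already in the trie:
  "10000111000" → 11 new (1, 0, 0, 0, 0, 1, 1, 1, 0, 0, 0)
  "10001" → prefix "1000" already present; 1 new (1)
  "10000010101" → prefix "10000" already present; 6 new (0, 1, 0, 1, 0, 1)
  "1000110010" → prefix "10001" already present; 5 new (1, 0, 0, 1, 0)
  "1000000110" → prefix "100000" already present; 4 new (0, 1, 1, 0)
  "10000" → prefix "10000" already present; 0 new (none)
  "100000" → prefix "100000" already present; 0 new (none)
  "100010011" → prefix "10001" already present; 4 new (0, 0, 1, 1)
  "1000001010" → prefix "1000001010" already present; 0 new (none)
  "100001100" → prefix "1000011" already present; 2 new (0, 0)
  "10000011011" → prefix "1000001" already present; 4 new (1, 0, 1, 1)
  "1000010101" → prefix "100001" already present; 4 new (0, 1, 0, 1)
  "10000100100" → prefix "1000010" already present; 4 new (0, 1, 0, 0)
  "100011" → prefix "100011" already present; 0 new (none)
  "10000110" → prefix "10000110" already present; 0 new (none)
Total nodes = 11 + 1 + 6 + 5 + 4 + 0 + 0 + 4 + 0 + 2 + 4 + 4 + 4 + 0 + 0 = 45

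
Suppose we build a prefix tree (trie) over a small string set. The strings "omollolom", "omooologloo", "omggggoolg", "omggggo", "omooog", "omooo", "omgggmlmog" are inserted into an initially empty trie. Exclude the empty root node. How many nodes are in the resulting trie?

Insert word by word; a character creates a node only if that edge doesn't already exist:
  "omollolom" → 9 new (o, m, o, l, l, o, l, o, m)
  "omooologloo" → prefix "omo" already present; 8 new (o, o, l, o, g, l, o, o)
  "omggggoolg" → prefix "om" already present; 8 new (g, g, g, g, o, o, l, g)
  "omggggo" → prefix "omggggo" already present; 0 new (none)
  "omooog" → prefix "omooo" already present; 1 new (g)
  "omooo" → prefix "omooo" already present; 0 new (none)
  "omgggmlmog" → prefix "omggg" already present; 5 new (m, l, m, o, g)
Total nodes = 9 + 8 + 8 + 0 + 1 + 0 + 5 = 31

31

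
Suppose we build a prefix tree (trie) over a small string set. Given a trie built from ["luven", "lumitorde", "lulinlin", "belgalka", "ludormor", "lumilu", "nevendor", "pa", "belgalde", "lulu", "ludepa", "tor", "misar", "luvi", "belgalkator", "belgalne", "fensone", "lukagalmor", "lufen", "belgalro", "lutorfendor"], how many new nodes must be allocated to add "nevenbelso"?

5

The longest prefix of "nevenbelso" already in the trie is "neven" (length 5).
So 10 − 5 = 5 new nodes.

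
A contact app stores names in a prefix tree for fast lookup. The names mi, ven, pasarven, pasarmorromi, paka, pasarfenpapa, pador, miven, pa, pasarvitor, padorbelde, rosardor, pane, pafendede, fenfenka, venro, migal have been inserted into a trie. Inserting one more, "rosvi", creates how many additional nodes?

"ros" is already a path in the trie; the remaining "vi" must be added.
So 5 − 3 = 2 new nodes.

2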